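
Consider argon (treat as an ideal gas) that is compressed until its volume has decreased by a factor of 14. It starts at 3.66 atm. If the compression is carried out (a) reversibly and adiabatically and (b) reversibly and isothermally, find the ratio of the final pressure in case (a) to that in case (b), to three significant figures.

For a monatomic ideal gas γ = 5/3.
Isothermal: P_b = P₁(V₁/V₂) = 3.66×14.
Adiabatic: P_a = P₁(V₁/V₂)^γ = 3.66×14^(5/3).
P_a/P_b = (V₁/V₂)^(γ−1) = 14^(2/3) = 5.809.

P_adiabatic / P_isothermal ≈ 5.81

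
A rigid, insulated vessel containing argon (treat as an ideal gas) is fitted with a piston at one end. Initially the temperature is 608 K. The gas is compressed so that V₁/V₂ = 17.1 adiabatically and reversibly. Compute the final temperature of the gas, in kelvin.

T₂ ≈ 4040 K

For a reversible adiabat TV^(γ−1) is constant, so T₂ = T₁ (V₁/V₂)^(γ−1).
For a monatomic ideal gas γ = 5/3, so γ−1 = 2/3.
T₂ = 608 × 17.1^(2/3) = 4036 K.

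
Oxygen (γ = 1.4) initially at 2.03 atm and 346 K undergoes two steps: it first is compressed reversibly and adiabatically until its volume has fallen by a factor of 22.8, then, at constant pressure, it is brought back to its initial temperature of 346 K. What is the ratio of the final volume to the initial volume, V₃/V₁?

Adiabatic step: V₂/V₁ = 0.04386; T₂ = T₁·22.8^(0.4) = 1209 K.
Isobaric step: V₃/V₂ = T₃/T₂ = 346/1209.
V₃/V₁ = (V₂/V₁)(V₃/V₂) = 0.04386 × (346/1209) = 0.01256.

V₃/V₁ ≈ 0.0126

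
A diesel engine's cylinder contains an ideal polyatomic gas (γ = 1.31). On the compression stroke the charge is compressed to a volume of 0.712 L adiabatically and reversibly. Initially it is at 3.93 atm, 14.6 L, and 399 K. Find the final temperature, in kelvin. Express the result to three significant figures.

T₂ ≈ 1020 K

Adiabatic: T₁V₁^(γ−1) = T₂V₂^(γ−1) ⇒ T₂ = T₁ (V₁/V₂)^(γ−1).
T₂ = 399 × (14.6/0.712)^(0.31) = 1018 K.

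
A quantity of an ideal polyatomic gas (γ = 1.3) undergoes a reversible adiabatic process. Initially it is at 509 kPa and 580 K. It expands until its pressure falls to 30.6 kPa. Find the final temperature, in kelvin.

T₂ ≈ 303 K

Adiabatic: T₂/T₁ = (P₂/P₁)^((γ−1)/γ).
T₂ = 580 × (30.6/509)^(0.231) = 303.2 K.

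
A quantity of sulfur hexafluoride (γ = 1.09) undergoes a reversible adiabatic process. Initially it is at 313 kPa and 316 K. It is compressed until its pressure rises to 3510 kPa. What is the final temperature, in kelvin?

T₂ ≈ 386 K

Adiabatic: T₂/T₁ = (P₂/P₁)^((γ−1)/γ).
T₂ = 316 × (3510/313)^(0.0826) = 385.8 K.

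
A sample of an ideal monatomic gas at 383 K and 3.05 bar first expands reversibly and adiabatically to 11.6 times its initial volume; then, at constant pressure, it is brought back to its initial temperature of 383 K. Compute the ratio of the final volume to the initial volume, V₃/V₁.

V₃/V₁ ≈ 59.4

For a monatomic ideal gas γ = 5/3.
Adiabatic step: V₂/V₁ = 11.6; T₂ = T₁·(1/11.6)^(2/3) = 74.74 K.
Isobaric step: V₃/V₂ = T₃/T₂ = 383/74.74.
V₃/V₁ = (V₂/V₁)(V₃/V₂) = 11.6 × (383/74.74) = 59.44.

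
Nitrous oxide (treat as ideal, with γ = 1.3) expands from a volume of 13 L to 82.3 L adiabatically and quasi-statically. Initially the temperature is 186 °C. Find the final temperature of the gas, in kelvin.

T₂ ≈ 264 K

Adiabatic: T₁V₁^(γ−1) = T₂V₂^(γ−1) ⇒ T₂ = T₁ (V₁/V₂)^(γ−1).
T₁ = 186 °C = 459.1 K.
T₂ = 459.1 × (13/82.3)^(0.3) = 263.9 K.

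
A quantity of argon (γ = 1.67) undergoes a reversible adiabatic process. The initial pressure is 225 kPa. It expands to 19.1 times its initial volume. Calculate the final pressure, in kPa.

Adiabatic: P₁V₁^γ = P₂V₂^γ ⇒ P₂ = P₁ (V₁/V₂)^γ.
P₂ = 225 × (1/19.1)^(1.67) = 1.633 kPa.

P₂ ≈ 1.63 kPa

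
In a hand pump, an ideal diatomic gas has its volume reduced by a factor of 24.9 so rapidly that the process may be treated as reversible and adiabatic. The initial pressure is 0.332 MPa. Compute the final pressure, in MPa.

P₂ ≈ 29.9 MPa

Since PV^γ is constant along a reversible adiabat, P₂ = P₁ (V₁/V₂)^γ.
For a diatomic ideal gas γ = 7/5.
P₂ = 0.332 × 24.9^(7/5) = 29.91 MPa.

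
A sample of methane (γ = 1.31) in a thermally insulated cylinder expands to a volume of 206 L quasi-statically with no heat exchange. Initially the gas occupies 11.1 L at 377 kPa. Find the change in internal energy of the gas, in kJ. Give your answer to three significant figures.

ΔU ≈ -8.04 kJ

P₂ = P₁(V₁/V₂)^γ = 377×(11.1/206)^(1.31) = 8.214 kPa.
For a reversible adiabat, W_by_gas = (P₁V₁ − P₂V₂)/(γ−1).
W_by = (377000×0.0111 − 8214×0.206) / (0.31) = 8041 J.
Q = 0 ⇒ ΔU = −W_by = -8041 J.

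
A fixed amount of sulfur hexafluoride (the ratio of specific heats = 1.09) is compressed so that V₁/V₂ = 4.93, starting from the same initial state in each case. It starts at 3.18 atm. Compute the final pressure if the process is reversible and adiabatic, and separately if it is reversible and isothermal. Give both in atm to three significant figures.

adiabatic: 18.1 atm; isothermal: 15.7 atm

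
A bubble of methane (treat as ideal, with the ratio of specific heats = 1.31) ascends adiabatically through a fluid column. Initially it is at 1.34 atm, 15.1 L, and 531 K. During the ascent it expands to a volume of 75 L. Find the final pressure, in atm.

Adiabatic: P₁V₁^γ = P₂V₂^γ ⇒ P₂ = P₁ (V₁/V₂)^γ.
P₂ = 1.34 × (15.1/75)^(1.31) = 0.1641 atm.

P₂ ≈ 0.164 atm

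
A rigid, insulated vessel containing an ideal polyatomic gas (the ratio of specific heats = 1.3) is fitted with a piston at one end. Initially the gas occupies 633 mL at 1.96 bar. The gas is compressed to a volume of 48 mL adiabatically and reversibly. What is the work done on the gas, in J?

W ≈ 483 J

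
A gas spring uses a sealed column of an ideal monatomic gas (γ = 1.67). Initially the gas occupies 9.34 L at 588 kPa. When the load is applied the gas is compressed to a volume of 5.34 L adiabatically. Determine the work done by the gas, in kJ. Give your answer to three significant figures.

W ≈ -3.72 kJ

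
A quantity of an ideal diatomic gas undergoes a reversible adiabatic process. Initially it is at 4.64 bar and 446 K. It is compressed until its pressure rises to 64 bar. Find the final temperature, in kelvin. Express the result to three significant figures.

T₂ ≈ 944 K

Adiabatic: T₂/T₁ = (P₂/P₁)^((γ−1)/γ).
For a diatomic ideal gas γ = 7/5, so (γ−1)/γ = 2/7.
T₂ = 446 × (64/4.64)^(2/7) = 944 K.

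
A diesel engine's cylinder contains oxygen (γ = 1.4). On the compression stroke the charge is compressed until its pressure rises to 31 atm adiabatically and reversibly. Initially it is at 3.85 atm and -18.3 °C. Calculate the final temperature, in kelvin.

Along an adiabat T P^((1−γ)/γ) is constant, so T₂ = T₁ (P₂/P₁)^((γ−1)/γ).
T₁ = -18.3 °C = 254.8 K.
T₂ = 254.8 × (31/3.85)^(0.286) = 462.5 K.

T₂ ≈ 463 K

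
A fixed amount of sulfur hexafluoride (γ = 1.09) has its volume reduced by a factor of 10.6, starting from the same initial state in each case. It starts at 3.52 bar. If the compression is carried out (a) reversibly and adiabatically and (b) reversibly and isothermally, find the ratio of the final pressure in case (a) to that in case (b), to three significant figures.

P_adiabatic / P_isothermal ≈ 1.24

Isothermal: P_b = P₁(V₁/V₂) = 3.52×10.6.
Adiabatic: P_a = P₁(V₁/V₂)^γ = 3.52×10.6^(1.09).
P_a/P_b = (V₁/V₂)^(γ−1) = 10.6^(0.09) = 1.237.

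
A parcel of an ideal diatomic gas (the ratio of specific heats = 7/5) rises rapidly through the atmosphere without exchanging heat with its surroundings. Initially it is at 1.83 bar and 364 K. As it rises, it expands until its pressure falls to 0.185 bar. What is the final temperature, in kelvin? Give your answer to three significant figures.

T₂ ≈ 189 K

Along an adiabat T P^((1−γ)/γ) is constant, so T₂ = T₁ (P₂/P₁)^((γ−1)/γ).
T₂ = 364 × (0.185/1.83)^(2/7) = 189.1 K.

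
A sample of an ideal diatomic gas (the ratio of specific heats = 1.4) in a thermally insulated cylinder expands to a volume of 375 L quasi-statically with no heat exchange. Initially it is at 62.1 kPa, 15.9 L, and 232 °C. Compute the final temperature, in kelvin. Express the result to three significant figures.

T₂ ≈ 143 K

Adiabatic: T₁V₁^(γ−1) = T₂V₂^(γ−1) ⇒ T₂ = T₁ (V₁/V₂)^(γ−1).
T₁ = 232 °C = 505.1 K.
T₂ = 505.1 × (15.9/375)^(0.4) = 142.7 K.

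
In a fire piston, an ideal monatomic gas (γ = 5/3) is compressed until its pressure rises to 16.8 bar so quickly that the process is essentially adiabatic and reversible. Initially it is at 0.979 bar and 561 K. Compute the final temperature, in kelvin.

T₂ ≈ 1750 K

Adiabatic: T₂/T₁ = (P₂/P₁)^((γ−1)/γ).
T₂ = 561 × (16.8/0.979)^(2/5) = 1749 K.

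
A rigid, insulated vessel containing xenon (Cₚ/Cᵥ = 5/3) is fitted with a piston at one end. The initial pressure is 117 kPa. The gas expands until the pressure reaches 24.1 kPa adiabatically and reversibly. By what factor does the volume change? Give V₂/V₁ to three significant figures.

V₂/V₁ ≈ 2.58

From PV^γ = const, V₂/V₁ = (P₁/P₂)^(1/γ).
V₂/V₁ = (117/24.1)^(3/5) = 2.58.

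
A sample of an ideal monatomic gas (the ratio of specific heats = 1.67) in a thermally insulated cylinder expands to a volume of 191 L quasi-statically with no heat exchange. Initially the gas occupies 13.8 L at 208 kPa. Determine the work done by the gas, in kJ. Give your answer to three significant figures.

P₂ = P₁(V₁/V₂)^γ = 208×(13.8/191)^(1.67) = 2.584 kPa.
For a reversible adiabat, W_by_gas = (P₁V₁ − P₂V₂)/(γ−1).
W_by = (208000×0.0138 − 2584×0.191) / (0.67) = 3547 J.

W ≈ 3.55 kJ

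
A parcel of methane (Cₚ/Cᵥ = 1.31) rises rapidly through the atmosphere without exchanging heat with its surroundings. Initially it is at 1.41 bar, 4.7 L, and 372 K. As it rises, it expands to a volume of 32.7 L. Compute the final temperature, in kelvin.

T₂ ≈ 204 K

Adiabatic: T₁V₁^(γ−1) = T₂V₂^(γ−1) ⇒ T₂ = T₁ (V₁/V₂)^(γ−1).
T₂ = 372 × (4.7/32.7)^(0.31) = 203.9 K.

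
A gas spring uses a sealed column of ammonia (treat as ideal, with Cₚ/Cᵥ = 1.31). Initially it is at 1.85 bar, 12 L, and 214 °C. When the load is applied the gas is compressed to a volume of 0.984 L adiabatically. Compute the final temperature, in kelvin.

T₂ ≈ 1060 K

For a reversible adiabat TV^(γ−1) is constant, so T₂ = T₁ (V₁/V₂)^(γ−1).
T₁ = 214 °C = 487.1 K.
T₂ = 487.1 × (12/0.984)^(0.31) = 1058 K.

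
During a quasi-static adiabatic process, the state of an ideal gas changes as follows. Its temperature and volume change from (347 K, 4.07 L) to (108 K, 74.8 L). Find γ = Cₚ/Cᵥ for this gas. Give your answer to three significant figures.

γ ≈ 1.40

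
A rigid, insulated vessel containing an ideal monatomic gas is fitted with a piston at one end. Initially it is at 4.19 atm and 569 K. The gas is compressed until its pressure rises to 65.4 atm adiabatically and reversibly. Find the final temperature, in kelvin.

T₂ ≈ 1710 K

Adiabatic: T₂/T₁ = (P₂/P₁)^((γ−1)/γ).
For a monatomic ideal gas γ = 5/3, so (γ−1)/γ = 2/5.
T₂ = 569 × (65.4/4.19)^(2/5) = 1708 K.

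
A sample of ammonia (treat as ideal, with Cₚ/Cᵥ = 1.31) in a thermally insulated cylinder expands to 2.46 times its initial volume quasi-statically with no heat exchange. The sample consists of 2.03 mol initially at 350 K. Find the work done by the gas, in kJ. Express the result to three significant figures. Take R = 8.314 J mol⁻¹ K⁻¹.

W ≈ 4.64 kJ

For a reversible adiabat TV^(γ−1) is constant, so T₂ = T₁ (V₁/V₂)^(γ−1).
T₂ = 350 × (1/2.46)^(0.31) = 264.8 K.
Q = 0, so ΔU = W_on_gas = nCᵥΔT with Cᵥ = R/(γ−1) = 26.82 J/(mol·K).
ΔU = 2.03 × 26.82 × (264.8 − 350) = -4640 J.
Work done by the gas = −ΔU = 4640 J.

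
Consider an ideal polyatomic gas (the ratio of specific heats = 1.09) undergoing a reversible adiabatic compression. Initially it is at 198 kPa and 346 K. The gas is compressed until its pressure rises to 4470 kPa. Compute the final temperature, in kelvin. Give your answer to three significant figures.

Along an adiabat T P^((1−γ)/γ) is constant, so T₂ = T₁ (P₂/P₁)^((γ−1)/γ).
T₂ = 346 × (4470/198)^(0.0826) = 447.6 K.

T₂ ≈ 448 K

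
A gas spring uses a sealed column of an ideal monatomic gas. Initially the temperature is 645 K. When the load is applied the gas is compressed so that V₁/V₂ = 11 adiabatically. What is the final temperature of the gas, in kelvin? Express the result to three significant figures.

T₂ ≈ 3190 K

Adiabatic: T₁V₁^(γ−1) = T₂V₂^(γ−1) ⇒ T₂ = T₁ (V₁/V₂)^(γ−1).
For a monatomic ideal gas γ = 5/3, so γ−1 = 2/3.
T₂ = 645 × 11^(2/3) = 3190 K.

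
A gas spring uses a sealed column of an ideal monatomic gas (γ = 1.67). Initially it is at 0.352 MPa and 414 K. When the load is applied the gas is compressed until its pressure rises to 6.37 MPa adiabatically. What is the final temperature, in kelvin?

T₂ ≈ 1320 K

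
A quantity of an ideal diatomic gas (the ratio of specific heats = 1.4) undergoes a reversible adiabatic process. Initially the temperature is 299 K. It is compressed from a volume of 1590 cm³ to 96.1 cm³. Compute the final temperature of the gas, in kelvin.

T₂ ≈ 919 K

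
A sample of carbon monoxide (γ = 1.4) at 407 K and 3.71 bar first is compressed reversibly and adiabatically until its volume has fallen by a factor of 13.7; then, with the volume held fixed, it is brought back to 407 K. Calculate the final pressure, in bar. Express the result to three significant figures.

P₃ ≈ 50.8 bar

Adiabatic step (PV^γ = const): P₂ = 3.71×13.7^(1.4) = 144.8 bar; T₂ = 407×13.7^(0.4) = 1160 K.
Isochoric: P₃ = P₂(T₃/T₂) = 144.8 × (407/1160) = 50.83 bar.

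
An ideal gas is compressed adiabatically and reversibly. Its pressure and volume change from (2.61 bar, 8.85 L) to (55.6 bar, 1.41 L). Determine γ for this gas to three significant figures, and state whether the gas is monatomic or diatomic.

PV^γ = const ⇒ γ = ln(P₂/P₁) / ln(V₁/V₂).
γ = ln(55.6/2.61) / ln(8.85/1.41) = 1.665.
γ ≈ 1.67 is close to 5/3, so the gas is monatomic.

γ ≈ 1.67; monatomic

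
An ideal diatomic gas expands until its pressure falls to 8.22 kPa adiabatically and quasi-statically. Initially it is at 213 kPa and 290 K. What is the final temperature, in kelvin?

Adiabatic: T₂/T₁ = (P₂/P₁)^((γ−1)/γ).
For a diatomic ideal gas γ = 7/5, so (γ−1)/γ = 2/7.
T₂ = 290 × (8.22/213)^(2/7) = 114.4 K.

T₂ ≈ 114 K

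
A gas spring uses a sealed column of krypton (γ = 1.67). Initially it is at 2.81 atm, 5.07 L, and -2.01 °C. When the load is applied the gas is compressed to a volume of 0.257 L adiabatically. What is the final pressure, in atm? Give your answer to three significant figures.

Since PV^γ is constant along a reversible adiabat, P₂ = P₁ (V₁/V₂)^γ.
P₂ = 2.81 × (5.07/0.257)^(1.67) = 408.8 atm.

P₂ ≈ 409 atm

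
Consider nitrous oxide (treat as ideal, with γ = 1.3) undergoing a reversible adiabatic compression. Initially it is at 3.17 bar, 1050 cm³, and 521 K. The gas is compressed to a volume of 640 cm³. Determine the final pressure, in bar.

Since PV^γ is constant along a reversible adiabat, P₂ = P₁ (V₁/V₂)^γ.
P₂ = 3.17 × (1050/640)^(1.3) = 6.034 bar.

P₂ ≈ 6.03 bar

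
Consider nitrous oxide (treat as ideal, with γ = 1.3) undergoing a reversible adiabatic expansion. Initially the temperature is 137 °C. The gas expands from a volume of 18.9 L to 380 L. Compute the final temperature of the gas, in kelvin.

T₂ ≈ 167 K

Adiabatic: T₁V₁^(γ−1) = T₂V₂^(γ−1) ⇒ T₂ = T₁ (V₁/V₂)^(γ−1).
T₁ = 137 °C = 410.1 K.
T₂ = 410.1 × (18.9/380)^(0.3) = 166.7 K.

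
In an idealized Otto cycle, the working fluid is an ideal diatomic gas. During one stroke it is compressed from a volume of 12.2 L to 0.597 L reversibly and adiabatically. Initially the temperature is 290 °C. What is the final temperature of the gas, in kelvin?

T₂ ≈ 1880 K

Adiabatic: T₁V₁^(γ−1) = T₂V₂^(γ−1) ⇒ T₂ = T₁ (V₁/V₂)^(γ−1).
For a diatomic ideal gas γ = 7/5, so γ−1 = 2/5.
T₁ = 290 °C = 563.1 K.
T₂ = 563.1 × (12.2/0.597)^(2/5) = 1883 K.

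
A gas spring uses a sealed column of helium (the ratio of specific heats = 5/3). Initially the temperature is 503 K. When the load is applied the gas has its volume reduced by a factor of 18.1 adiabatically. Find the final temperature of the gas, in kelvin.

T₂ ≈ 3470 K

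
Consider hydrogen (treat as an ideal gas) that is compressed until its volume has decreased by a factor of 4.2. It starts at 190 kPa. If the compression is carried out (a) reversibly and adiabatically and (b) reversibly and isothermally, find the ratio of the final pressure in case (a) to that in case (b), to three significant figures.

P_adiabatic / P_isothermal ≈ 1.78

For a diatomic ideal gas γ = 7/5.
Isothermal: P_b = P₁(V₁/V₂) = 190×4.2.
Adiabatic: P_a = P₁(V₁/V₂)^γ = 190×4.2^(7/5).
P_a/P_b = (V₁/V₂)^(γ−1) = 4.2^(2/5) = 1.775.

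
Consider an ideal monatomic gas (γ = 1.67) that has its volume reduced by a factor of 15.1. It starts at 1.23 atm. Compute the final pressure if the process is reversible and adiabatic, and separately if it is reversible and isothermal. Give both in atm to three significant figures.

Isothermal: P₂ = P₁(V₁/V₂) = 1.23×15.1 = 18.57 atm.
Adiabatic: P₂ = P₁(V₁/V₂)^γ = 1.23×15.1^(1.67) = 114.5 atm.

adiabatic: 114 atm; isothermal: 18.6 atm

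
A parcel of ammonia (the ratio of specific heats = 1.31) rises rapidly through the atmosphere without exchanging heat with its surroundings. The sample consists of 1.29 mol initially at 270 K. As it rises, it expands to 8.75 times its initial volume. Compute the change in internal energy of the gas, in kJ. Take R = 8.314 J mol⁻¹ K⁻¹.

ΔU ≈ -4.57 kJ

Adiabatic: T₁V₁^(γ−1) = T₂V₂^(γ−1) ⇒ T₂ = T₁ (V₁/V₂)^(γ−1).
T₂ = 270 × (1/8.75)^(0.31) = 137.8 K.
Q = 0, so ΔU = W_on_gas = nCᵥΔT with Cᵥ = R/(γ−1) = 26.82 J/(mol·K).
ΔU = 1.29 × 26.82 × (137.8 − 270) = -4573 J.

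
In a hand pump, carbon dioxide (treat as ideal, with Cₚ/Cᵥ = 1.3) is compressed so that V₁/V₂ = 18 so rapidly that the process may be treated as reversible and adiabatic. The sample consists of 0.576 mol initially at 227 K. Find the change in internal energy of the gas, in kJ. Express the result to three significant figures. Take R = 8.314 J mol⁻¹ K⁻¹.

ΔU ≈ 5.00 kJ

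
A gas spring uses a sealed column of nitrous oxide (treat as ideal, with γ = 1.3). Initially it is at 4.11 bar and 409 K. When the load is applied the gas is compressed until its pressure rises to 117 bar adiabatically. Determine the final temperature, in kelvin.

Along an adiabat T P^((1−γ)/γ) is constant, so T₂ = T₁ (P₂/P₁)^((γ−1)/γ).
T₂ = 409 × (117/4.11)^(0.231) = 885.8 K.

T₂ ≈ 886 K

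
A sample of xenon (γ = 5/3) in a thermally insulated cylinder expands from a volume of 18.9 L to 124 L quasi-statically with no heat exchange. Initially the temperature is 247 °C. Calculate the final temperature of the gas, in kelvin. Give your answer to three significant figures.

T₂ ≈ 148 K

Adiabatic: T₁V₁^(γ−1) = T₂V₂^(γ−1) ⇒ T₂ = T₁ (V₁/V₂)^(γ−1).
T₁ = 247 °C = 520.1 K.
T₂ = 520.1 × (18.9/124)^(2/3) = 148.4 K.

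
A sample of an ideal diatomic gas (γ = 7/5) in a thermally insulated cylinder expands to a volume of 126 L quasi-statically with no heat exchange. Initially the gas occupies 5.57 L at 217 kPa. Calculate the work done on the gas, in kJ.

W ≈ -2.15 kJ

P₂ = P₁(V₁/V₂)^γ = 217×(5.57/126)^(7/5) = 2.755 kPa.
For a reversible adiabat, W_by_gas = (P₁V₁ − P₂V₂)/(γ−1).
W_by = (217000×0.00557 − 2755×0.126) / (2/5) = 2154 J.
W_on_gas = −W_by = -2154 J.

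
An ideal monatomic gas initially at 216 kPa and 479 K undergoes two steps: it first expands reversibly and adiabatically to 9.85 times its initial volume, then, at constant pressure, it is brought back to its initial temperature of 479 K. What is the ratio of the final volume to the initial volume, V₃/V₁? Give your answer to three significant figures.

For a monatomic ideal gas γ = 5/3.
Adiabatic step: V₂/V₁ = 9.85; T₂ = T₁·(1/9.85)^(2/3) = 104.2 K.
Isobaric step: V₃/V₂ = T₃/T₂ = 479/104.2.
V₃/V₁ = (V₂/V₁)(V₃/V₂) = 9.85 × (479/104.2) = 45.26.

V₃/V₁ ≈ 45.3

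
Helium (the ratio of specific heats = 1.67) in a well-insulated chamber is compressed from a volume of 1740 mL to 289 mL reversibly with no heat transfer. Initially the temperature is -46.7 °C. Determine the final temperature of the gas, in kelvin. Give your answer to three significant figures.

For a reversible adiabat TV^(γ−1) is constant, so T₂ = T₁ (V₁/V₂)^(γ−1).
T₁ = -46.7 °C = 226.4 K.
T₂ = 226.4 × (1740/289)^(0.67) = 753.9 K.

T₂ ≈ 754 K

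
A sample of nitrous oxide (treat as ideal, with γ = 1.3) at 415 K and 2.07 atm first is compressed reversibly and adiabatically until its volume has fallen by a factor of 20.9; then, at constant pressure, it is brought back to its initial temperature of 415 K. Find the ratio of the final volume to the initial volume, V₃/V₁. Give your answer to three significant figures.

Adiabatic step: V₂/V₁ = 0.04785; T₂ = T₁·20.9^(0.3) = 1033 K.
Isobaric step: V₃/V₂ = T₃/T₂ = 415/1033.
V₃/V₁ = (V₂/V₁)(V₃/V₂) = 0.04785 × (415/1033) = 0.01922.

V₃/V₁ ≈ 0.0192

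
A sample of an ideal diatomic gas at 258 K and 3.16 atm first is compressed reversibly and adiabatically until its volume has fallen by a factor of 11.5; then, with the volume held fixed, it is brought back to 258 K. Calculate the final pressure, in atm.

P₃ ≈ 36.3 atm

For a diatomic ideal gas γ = 7/5.
Adiabatic step (PV^γ = const): P₂ = 3.16×11.5^(7/5) = 96.53 atm; T₂ = 258×11.5^(2/5) = 685.3 K.
Isochoric: P₃ = P₂(T₃/T₂) = 96.53 × (258/685.3) = 36.34 atm.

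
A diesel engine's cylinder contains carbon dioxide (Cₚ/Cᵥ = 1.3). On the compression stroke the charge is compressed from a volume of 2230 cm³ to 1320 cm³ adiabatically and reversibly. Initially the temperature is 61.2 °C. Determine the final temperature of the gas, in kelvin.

T₂ ≈ 391 K

For a reversible adiabat TV^(γ−1) is constant, so T₂ = T₁ (V₁/V₂)^(γ−1).
T₁ = 61.2 °C = 334.3 K.
T₂ = 334.3 × (2230/1320)^(0.3) = 391.3 K.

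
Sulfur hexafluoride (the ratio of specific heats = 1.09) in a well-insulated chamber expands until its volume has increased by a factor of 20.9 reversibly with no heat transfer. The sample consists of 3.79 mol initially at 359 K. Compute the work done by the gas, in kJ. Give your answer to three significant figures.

Adiabatic: T₁V₁^(γ−1) = T₂V₂^(γ−1) ⇒ T₂ = T₁ (V₁/V₂)^(γ−1).
T₂ = 359 × (1/20.9)^(0.09) = 273.1 K.
Q = 0, so ΔU = W_on_gas = nCᵥΔT with Cᵥ = R/(γ−1) = 92.38 J/(mol·K).
ΔU = 3.79 × 92.38 × (273.1 − 359) = -30080 J.
Work done by the gas = −ΔU = 30080 J.

W ≈ 30.1 kJ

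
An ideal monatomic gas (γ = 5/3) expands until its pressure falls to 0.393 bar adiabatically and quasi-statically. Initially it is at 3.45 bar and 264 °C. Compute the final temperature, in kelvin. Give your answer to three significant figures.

T₂ ≈ 225 K

Along an adiabat T P^((1−γ)/γ) is constant, so T₂ = T₁ (P₂/P₁)^((γ−1)/γ).
T₁ = 264 °C = 537.1 K.
T₂ = 537.1 × (0.393/3.45)^(2/5) = 225.3 K.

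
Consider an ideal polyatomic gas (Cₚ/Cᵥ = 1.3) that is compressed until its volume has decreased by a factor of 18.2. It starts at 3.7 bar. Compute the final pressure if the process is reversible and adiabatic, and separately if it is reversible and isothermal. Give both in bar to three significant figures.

adiabatic: 161 bar; isothermal: 67.3 bar

Isothermal: P₂ = P₁(V₁/V₂) = 3.7×18.2 = 67.34 bar.
Adiabatic: P₂ = P₁(V₁/V₂)^γ = 3.7×18.2^(1.3) = 160.8 bar.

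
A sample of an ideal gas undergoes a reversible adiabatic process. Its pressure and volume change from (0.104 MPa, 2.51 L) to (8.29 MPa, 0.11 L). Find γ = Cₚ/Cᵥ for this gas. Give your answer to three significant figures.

PV^γ = const ⇒ γ = ln(P₂/P₁) / ln(V₁/V₂).
γ = ln(8.29/0.104) / ln(2.51/0.11) = 1.4.

γ ≈ 1.40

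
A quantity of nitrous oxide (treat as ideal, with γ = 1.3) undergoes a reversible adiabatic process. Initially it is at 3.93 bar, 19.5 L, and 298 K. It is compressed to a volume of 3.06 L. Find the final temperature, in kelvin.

T₂ ≈ 519 K

Adiabatic: T₁V₁^(γ−1) = T₂V₂^(γ−1) ⇒ T₂ = T₁ (V₁/V₂)^(γ−1).
T₂ = 298 × (19.5/3.06)^(0.3) = 519.4 K.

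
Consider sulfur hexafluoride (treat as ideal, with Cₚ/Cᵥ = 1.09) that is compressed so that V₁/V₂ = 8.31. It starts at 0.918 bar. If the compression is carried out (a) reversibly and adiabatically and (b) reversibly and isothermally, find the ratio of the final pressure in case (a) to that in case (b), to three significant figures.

Isothermal: P_b = P₁(V₁/V₂) = 0.918×8.31.
Adiabatic: P_a = P₁(V₁/V₂)^γ = 0.918×8.31^(1.09).
P_a/P_b = (V₁/V₂)^(γ−1) = 8.31^(0.09) = 1.21.

P_adiabatic / P_isothermal ≈ 1.21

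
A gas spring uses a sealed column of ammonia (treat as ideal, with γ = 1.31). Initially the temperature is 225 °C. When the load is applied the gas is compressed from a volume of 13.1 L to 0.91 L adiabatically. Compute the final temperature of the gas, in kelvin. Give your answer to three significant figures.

T₂ ≈ 1140 K

Adiabatic: T₁V₁^(γ−1) = T₂V₂^(γ−1) ⇒ T₂ = T₁ (V₁/V₂)^(γ−1).
T₁ = 225 °C = 498.1 K.
T₂ = 498.1 × (13.1/0.91)^(0.31) = 1139 K.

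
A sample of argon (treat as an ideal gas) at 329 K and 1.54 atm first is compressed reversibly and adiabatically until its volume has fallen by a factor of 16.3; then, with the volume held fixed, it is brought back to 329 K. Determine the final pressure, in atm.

For a monatomic ideal gas γ = 5/3.
Adiabatic step (PV^γ = const): P₂ = 1.54×16.3^(5/3) = 161.4 atm; T₂ = 329×16.3^(2/3) = 2115 K.
Isochoric: P₃ = P₂(T₃/T₂) = 161.4 × (329/2115) = 25.1 atm.

P₃ ≈ 25.1 atm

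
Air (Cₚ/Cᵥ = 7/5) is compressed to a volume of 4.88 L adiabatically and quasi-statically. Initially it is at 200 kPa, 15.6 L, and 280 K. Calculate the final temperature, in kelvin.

T₂ ≈ 446 K

Adiabatic: T₁V₁^(γ−1) = T₂V₂^(γ−1) ⇒ T₂ = T₁ (V₁/V₂)^(γ−1).
T₂ = 280 × (15.6/4.88)^(2/5) = 445.7 K.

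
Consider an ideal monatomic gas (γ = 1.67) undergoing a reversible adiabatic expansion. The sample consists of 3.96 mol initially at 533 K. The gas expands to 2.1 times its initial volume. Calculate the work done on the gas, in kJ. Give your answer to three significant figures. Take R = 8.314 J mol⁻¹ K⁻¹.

For a reversible adiabat TV^(γ−1) is constant, so T₂ = T₁ (V₁/V₂)^(γ−1).
T₂ = 533 × (1/2.1)^(0.67) = 324.2 K.
Q = 0, so ΔU = W_on_gas = nCᵥΔT with Cᵥ = R/(γ−1) = 12.41 J/(mol·K).
ΔU = 3.96 × 12.41 × (324.2 − 533) = -10260 J.

W ≈ -10.3 kJ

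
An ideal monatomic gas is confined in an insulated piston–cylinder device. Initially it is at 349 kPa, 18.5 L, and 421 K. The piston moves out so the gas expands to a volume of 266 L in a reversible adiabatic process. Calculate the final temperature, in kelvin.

T₂ ≈ 71.2 K

For a reversible adiabat TV^(γ−1) is constant, so T₂ = T₁ (V₁/V₂)^(γ−1).
γ = 5/3 for a monatomic ideal gas.
T₂ = 421 × (18.5/266)^(2/3) = 71.2 K.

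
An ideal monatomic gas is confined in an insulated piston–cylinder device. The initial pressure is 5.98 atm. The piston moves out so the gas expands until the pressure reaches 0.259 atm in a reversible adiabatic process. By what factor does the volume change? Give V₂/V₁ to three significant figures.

From PV^γ = const, V₂/V₁ = (P₁/P₂)^(1/γ).
For a monatomic ideal gas γ = 5/3.
V₂/V₁ = (5.98/0.259)^(3/5) = 6.577.

V₂/V₁ ≈ 6.58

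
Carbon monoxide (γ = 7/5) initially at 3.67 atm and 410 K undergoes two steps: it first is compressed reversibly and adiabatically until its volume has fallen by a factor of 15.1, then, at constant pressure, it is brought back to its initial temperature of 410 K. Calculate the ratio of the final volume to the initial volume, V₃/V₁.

Adiabatic step: V₂/V₁ = 0.06623; T₂ = T₁·15.1^(2/5) = 1214 K.
Isobaric step: V₃/V₂ = T₃/T₂ = 410/1214.
V₃/V₁ = (V₂/V₁)(V₃/V₂) = 0.06623 × (410/1214) = 0.02236.

V₃/V₁ ≈ 0.0224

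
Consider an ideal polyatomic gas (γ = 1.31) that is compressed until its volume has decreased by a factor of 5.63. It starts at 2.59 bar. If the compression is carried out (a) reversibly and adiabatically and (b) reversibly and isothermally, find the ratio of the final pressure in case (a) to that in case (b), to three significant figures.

P_adiabatic / P_isothermal ≈ 1.71

Isothermal: P_b = P₁(V₁/V₂) = 2.59×5.63.
Adiabatic: P_a = P₁(V₁/V₂)^γ = 2.59×5.63^(1.31).
P_a/P_b = (V₁/V₂)^(γ−1) = 5.63^(0.31) = 1.709.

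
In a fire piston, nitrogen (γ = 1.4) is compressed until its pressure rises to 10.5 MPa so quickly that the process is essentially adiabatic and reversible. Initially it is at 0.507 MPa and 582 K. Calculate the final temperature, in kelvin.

T₂ ≈ 1380 K

Adiabatic: T₂/T₁ = (P₂/P₁)^((γ−1)/γ).
T₂ = 582 × (10.5/0.507)^(0.286) = 1383 K.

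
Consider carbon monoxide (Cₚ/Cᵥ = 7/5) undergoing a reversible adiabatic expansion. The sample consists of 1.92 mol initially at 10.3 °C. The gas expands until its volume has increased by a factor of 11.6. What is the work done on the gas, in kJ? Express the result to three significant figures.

W ≈ -7.07 kJ

For a reversible adiabat TV^(γ−1) is constant, so T₂ = T₁ (V₁/V₂)^(γ−1).
T₁ = 10.3 °C = 283.4 K.
T₂ = 283.4 × (1/11.6)^(2/5) = 106.3 K.
Q = 0, so ΔU = W_on_gas = nCᵥΔT with Cᵥ = R/(γ−1) = 20.79 J/(mol·K).
ΔU = 1.92 × 20.79 × (106.3 − 283.4) = -7068 J.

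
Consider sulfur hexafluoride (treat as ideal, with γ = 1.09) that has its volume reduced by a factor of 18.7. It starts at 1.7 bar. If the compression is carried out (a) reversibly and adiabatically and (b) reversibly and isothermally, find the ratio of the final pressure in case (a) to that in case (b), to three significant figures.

P_adiabatic / P_isothermal ≈ 1.30

Isothermal: P_b = P₁(V₁/V₂) = 1.7×18.7.
Adiabatic: P_a = P₁(V₁/V₂)^γ = 1.7×18.7^(1.09).
P_a/P_b = (V₁/V₂)^(γ−1) = 18.7^(0.09) = 1.302.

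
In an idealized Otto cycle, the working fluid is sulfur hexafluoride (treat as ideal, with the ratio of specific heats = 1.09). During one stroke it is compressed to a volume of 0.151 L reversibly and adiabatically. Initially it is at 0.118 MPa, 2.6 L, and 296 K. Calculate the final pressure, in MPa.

Since PV^γ is constant along a reversible adiabat, P₂ = P₁ (V₁/V₂)^γ.
P₂ = 0.118 × (2.6/0.151)^(1.09) = 2.625 MPa.

P₂ ≈ 2.62 MPa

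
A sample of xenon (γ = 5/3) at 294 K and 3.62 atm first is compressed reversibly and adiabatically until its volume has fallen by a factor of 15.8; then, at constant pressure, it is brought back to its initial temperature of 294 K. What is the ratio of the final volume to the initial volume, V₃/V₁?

V₃/V₁ ≈ 0.0101

Adiabatic step: V₂/V₁ = 0.06329; T₂ = T₁·15.8^(2/3) = 1851 K.
Isobaric step: V₃/V₂ = T₃/T₂ = 294/1851.
V₃/V₁ = (V₂/V₁)(V₃/V₂) = 0.06329 × (294/1851) = 0.01005.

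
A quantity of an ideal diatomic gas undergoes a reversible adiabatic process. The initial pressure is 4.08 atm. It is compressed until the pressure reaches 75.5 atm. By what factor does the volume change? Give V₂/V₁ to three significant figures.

V₂/V₁ ≈ 0.124

From PV^γ = const, V₂/V₁ = (P₁/P₂)^(1/γ).
For a diatomic ideal gas γ = 7/5.
V₂/V₁ = (4.08/75.5)^(5/7) = 0.1244.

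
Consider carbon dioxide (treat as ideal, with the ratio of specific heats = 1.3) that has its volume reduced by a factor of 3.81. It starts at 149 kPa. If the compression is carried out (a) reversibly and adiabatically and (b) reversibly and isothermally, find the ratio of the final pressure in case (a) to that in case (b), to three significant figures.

Isothermal: P_b = P₁(V₁/V₂) = 149×3.81.
Adiabatic: P_a = P₁(V₁/V₂)^γ = 149×3.81^(1.3).
P_a/P_b = (V₁/V₂)^(γ−1) = 3.81^(0.3) = 1.494.

P_adiabatic / P_isothermal ≈ 1.49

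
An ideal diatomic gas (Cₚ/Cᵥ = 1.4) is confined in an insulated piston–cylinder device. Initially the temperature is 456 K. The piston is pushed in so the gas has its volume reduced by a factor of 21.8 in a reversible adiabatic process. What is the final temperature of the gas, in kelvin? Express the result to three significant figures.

T₂ ≈ 1560 K

For a reversible adiabat TV^(γ−1) is constant, so T₂ = T₁ (V₁/V₂)^(γ−1).
T₂ = 456 × 21.8^(0.4) = 1564 K.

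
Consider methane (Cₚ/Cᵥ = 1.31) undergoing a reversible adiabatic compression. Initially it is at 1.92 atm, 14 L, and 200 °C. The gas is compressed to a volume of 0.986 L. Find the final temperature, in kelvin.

Adiabatic: T₁V₁^(γ−1) = T₂V₂^(γ−1) ⇒ T₂ = T₁ (V₁/V₂)^(γ−1).
T₁ = 200 °C = 473.1 K.
T₂ = 473.1 × (14/0.986)^(0.31) = 1077 K.

T₂ ≈ 1080 K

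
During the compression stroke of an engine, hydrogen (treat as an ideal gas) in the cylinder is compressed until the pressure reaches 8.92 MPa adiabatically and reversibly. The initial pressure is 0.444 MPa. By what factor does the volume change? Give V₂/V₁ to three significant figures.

From PV^γ = const, V₂/V₁ = (P₁/P₂)^(1/γ).
For a diatomic ideal gas γ = 7/5.
V₂/V₁ = (0.444/8.92)^(5/7) = 0.1173.

V₂/V₁ ≈ 0.117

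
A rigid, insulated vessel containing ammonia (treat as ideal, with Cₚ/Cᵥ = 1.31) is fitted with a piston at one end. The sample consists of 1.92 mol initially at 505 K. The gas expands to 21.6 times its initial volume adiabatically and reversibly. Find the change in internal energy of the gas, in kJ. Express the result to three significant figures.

ΔU ≈ -16.0 kJ

For a reversible adiabat TV^(γ−1) is constant, so T₂ = T₁ (V₁/V₂)^(γ−1).
T₂ = 505 × (1/21.6)^(0.31) = 194.8 K.
Q = 0, so ΔU = W_on_gas = nCᵥΔT with Cᵥ = R/(γ−1) = 26.82 J/(mol·K).
ΔU = 1.92 × 26.82 × (194.8 − 505) = -15970 J.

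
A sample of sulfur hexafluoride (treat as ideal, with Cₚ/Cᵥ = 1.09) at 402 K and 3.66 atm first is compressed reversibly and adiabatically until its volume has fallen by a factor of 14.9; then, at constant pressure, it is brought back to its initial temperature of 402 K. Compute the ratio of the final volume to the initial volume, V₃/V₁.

Adiabatic step: V₂/V₁ = 0.06711; T₂ = T₁·14.9^(0.09) = 512.6 K.
Isobaric step: V₃/V₂ = T₃/T₂ = 402/512.6.
V₃/V₁ = (V₂/V₁)(V₃/V₂) = 0.06711 × (402/512.6) = 0.05263.

V₃/V₁ ≈ 0.0526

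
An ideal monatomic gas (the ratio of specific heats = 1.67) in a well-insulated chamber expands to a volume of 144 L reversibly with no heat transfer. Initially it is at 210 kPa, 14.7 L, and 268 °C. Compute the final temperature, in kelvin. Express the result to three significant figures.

T₂ ≈ 117 K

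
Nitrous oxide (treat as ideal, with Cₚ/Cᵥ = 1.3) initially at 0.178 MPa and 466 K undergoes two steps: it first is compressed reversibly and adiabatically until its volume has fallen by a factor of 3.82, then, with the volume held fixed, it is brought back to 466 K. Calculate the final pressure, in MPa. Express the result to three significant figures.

Adiabatic step (PV^γ = const): P₂ = 0.178×3.82^(1.3) = 1.016 MPa; T₂ = 466×3.82^(0.3) = 696.6 K.
Isochoric: P₃ = P₂(T₃/T₂) = 1.016 × (466/696.6) = 0.68 MPa.

P₃ ≈ 0.680 MPa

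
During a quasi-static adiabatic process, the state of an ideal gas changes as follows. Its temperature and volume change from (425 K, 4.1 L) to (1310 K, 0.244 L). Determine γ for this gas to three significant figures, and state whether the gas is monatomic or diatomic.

γ ≈ 1.40; diatomic

TV^(γ−1) = const ⇒ γ − 1 = ln(T₂/T₁) / ln(V₁/V₂).
γ = 1 + ln(1310/425) / ln(4.1/0.244) = 1.399.
γ ≈ 1.40 is close to 7/5, so the gas is diatomic.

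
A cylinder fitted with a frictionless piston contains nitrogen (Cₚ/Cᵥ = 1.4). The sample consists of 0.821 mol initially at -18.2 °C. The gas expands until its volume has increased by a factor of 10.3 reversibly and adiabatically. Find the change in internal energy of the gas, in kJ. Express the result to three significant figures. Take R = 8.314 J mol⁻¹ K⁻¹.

Adiabatic: T₁V₁^(γ−1) = T₂V₂^(γ−1) ⇒ T₂ = T₁ (V₁/V₂)^(γ−1).
T₁ = -18.2 °C = 254.9 K.
T₂ = 254.9 × (1/10.3)^(0.4) = 100.3 K.
Q = 0, so ΔU = W_on_gas = nCᵥΔT with Cᵥ = R/(γ−1) = 20.79 J/(mol·K).
ΔU = 0.821 × 20.79 × (100.3 − 254.9) = -2639 J.

ΔU ≈ -2.64 kJ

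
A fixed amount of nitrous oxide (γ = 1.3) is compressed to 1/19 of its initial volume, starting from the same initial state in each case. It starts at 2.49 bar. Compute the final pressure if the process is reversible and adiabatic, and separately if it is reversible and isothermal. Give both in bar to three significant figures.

adiabatic: 114 bar; isothermal: 47.3 bar

Isothermal: P₂ = P₁(V₁/V₂) = 2.49×19 = 47.31 bar.
Adiabatic: P₂ = P₁(V₁/V₂)^γ = 2.49×19^(1.3) = 114.4 bar.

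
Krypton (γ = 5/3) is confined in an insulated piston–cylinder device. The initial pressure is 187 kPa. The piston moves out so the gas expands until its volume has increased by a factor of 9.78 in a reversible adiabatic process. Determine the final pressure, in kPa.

P₂ ≈ 4.18 kPa

Adiabatic: P₁V₁^γ = P₂V₂^γ ⇒ P₂ = P₁ (V₁/V₂)^γ.
P₂ = 187 × (1/9.78)^(5/3) = 4.181 kPa.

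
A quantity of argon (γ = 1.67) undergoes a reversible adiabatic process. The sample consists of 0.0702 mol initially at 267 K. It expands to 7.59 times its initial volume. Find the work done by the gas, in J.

W ≈ 173 J

Adiabatic: T₁V₁^(γ−1) = T₂V₂^(γ−1) ⇒ T₂ = T₁ (V₁/V₂)^(γ−1).
T₂ = 267 × (1/7.59)^(0.67) = 68.67 K.
Q = 0, so ΔU = W_on_gas = nCᵥΔT with Cᵥ = R/(γ−1) = 12.41 J/(mol·K).
ΔU = 0.0702 × 12.41 × (68.67 − 267) = -172.8 J.
Work done by the gas = −ΔU = 172.8 J.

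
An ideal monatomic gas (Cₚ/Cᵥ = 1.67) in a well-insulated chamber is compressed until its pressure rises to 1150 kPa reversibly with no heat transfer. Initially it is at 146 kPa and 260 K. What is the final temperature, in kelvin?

T₂ ≈ 595 K

Along an adiabat T P^((1−γ)/γ) is constant, so T₂ = T₁ (P₂/P₁)^((γ−1)/γ).
T₂ = 260 × (1150/146)^(0.401) = 595.1 K.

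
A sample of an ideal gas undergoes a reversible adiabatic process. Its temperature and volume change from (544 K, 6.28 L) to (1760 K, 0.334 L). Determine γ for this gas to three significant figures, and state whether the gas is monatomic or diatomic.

TV^(γ−1) = const ⇒ γ − 1 = ln(T₂/T₁) / ln(V₁/V₂).
γ = 1 + ln(1760/544) / ln(6.28/0.334) = 1.4.
γ ≈ 1.40 is close to 7/5, so the gas is diatomic.

γ ≈ 1.40; diatomic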